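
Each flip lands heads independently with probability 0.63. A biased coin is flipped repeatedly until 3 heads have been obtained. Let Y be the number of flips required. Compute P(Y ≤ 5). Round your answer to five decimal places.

0.73299

Finishing within 5 flips ⇔ at least 3 successes in the first 5. With X ~ Binomial(5, 0.63), P(Y ≤ 5) = 1 − P(X ≤ 2).
  k=0: C(5,0)·0.63^0·0.37^5 = 0.0069344
  k=1: C(5,1)·0.63^1·0.37^4 = 0.0590361
  k=2: C(5,2)·0.63^2·0.37^3 = 0.2010418
1 − 0.2670122 = 0.7329878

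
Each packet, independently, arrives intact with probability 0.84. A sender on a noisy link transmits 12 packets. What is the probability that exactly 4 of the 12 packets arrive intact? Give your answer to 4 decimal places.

X ~ Binomial(n=12, p=0.84).
P(X=4) = C(12,4) · p^4 · (1−p)^8
= 495 · 0.49787 · 4.295e-07 = 0.000106

0.0001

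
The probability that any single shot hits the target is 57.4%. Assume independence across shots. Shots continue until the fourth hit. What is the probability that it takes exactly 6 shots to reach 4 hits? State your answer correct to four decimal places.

Y = trial on which the fourth success occurs; negative binomial, r=4, p=0.574.
P(Y=6) = C(5,3) · p^4 · (1−p)^2
= 10 · 0.10855 · 0.18148 = 0.197000

0.1970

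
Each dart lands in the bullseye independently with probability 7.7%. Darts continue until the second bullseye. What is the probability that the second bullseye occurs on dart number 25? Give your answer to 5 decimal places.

Y = trial on which the second success occurs; negative binomial, r=2, p=0.077.
P(Y=25) = C(24,1) · p^2 · (1−p)^23
= 24 · 0.005929 · 0.15836 = 0.0225337

0.02253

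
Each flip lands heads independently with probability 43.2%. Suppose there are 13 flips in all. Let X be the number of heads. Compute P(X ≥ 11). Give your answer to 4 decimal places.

X ~ Binomial(13, 0.432); P(X ≥ 11) = Σ C(13,k) p^k (1−p)^(13−k) over k:
  k=11: C(13,11)·0.432^11·0.568^2 = 0.002461
  k=12: C(13,12)·0.432^12·0.568^1 = 0.000312
  k=13: C(13,13)·0.432^13·0.568^0 = 0.000018
Total = 0.002791

0.0028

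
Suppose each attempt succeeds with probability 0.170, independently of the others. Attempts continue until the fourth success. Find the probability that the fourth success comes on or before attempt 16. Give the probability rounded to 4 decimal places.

0.2836

Finishing within 16 attempts ⇔ at least 4 successes in the first 16. With X ~ Binomial(16, 0.17), P(Y ≤ 16) = 1 − P(X ≤ 3).
  k=0: C(16,0)·0.17^0·0.83^16 = 0.050728
  k=1: C(16,1)·0.17^1·0.83^15 = 0.166242
  k=2: C(16,2)·0.17^2·0.83^14 = 0.255371
  k=3: C(16,3)·0.17^3·0.83^13 = 0.244090
1 − 0.716432 = 0.283568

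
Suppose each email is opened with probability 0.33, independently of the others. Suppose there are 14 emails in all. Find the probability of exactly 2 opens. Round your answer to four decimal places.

X ~ Binomial(n=14, p=0.33).
P(X=2) = C(14,2) · p^2 · (1−p)^12
= 91 · 0.1089 · 0.0081827 = 0.081090

0.0811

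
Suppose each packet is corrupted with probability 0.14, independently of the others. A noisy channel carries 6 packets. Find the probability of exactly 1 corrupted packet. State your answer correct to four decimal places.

0.3952

X ~ Binomial(n=6, p=0.14).
P(X=1) = C(6,1) · p^1 · (1−p)^5
= 6 · 0.14 · 0.47043 = 0.395159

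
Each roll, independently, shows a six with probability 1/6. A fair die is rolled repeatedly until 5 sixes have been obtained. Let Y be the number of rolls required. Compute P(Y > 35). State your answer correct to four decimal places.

Needing more than 35 rolls ⇔ fewer than 5 successes in the first 35. With X ~ Binomial(35, 0.166667), P(Y > 35) = P(X ≤ 4).
  k=0: C(35,0)·0.166667^0·0.833333^35 = 0.001693
  k=1: C(35,1)·0.166667^1·0.833333^34 = 0.011851
  k=2: C(35,2)·0.166667^2·0.833333^33 = 0.040293
  k=3: C(35,3)·0.166667^3·0.833333^32 = 0.088645
  k=4: C(35,4)·0.166667^4·0.833333^31 = 0.141833
P(X ≤ 4) = 0.284315

0.2843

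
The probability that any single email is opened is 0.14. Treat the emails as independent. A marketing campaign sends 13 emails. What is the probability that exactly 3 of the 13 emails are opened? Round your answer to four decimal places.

X ~ Binomial(n=13, p=0.14).
P(X=3) = C(13,3) · p^3 · (1−p)^10
= 286 · 0.002744 · 0.2213 = 0.173674

0.1737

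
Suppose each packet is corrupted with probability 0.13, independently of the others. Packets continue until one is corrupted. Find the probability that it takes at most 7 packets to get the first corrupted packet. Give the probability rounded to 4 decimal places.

Y = number of packets to the first success; geometric, p = 0.13.
P(Y ≤ 7) = 1 − (1−p)^7 = 1 − 0.377255 = 0.622745

0.6227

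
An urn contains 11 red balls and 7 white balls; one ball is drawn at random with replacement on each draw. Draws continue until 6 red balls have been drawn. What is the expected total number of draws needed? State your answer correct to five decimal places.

Y = total draws until the sixth success; negative binomial with r=6, p=0.611111.
E[Y] = r / p = 6 / 0.611111 = 9.8181818

9.81818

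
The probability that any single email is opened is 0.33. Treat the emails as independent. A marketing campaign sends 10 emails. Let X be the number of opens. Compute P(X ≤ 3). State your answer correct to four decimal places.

X ~ Binomial(10, 0.33); P(X ≤ 3) = Σ C(10,k) p^k (1−p)^(10−k) over k:
  k=0: C(10,0)·0.33^0·0.67^10 = 0.018228
  k=1: C(10,1)·0.33^1·0.67^9 = 0.089782
  k=2: C(10,2)·0.33^2·0.67^8 = 0.198993
  k=3: C(10,3)·0.33^3·0.67^7 = 0.261365
Total = 0.568368

0.5684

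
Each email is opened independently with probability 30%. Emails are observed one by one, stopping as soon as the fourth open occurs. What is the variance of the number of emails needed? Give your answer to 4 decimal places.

Y = total emails until the fourth success; negative binomial with r=4, p=0.30.
Var(Y) = r(1−p)/p² = 4·0.70 / 0.30² = 31.111111

31.1111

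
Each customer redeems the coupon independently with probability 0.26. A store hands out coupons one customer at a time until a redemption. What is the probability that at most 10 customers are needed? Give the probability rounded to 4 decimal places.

Y = number of customers to the first success; geometric, p = 0.26.
P(Y ≤ 10) = 1 − (1−p)^10 = 1 − 0.049240 = 0.950760

0.9508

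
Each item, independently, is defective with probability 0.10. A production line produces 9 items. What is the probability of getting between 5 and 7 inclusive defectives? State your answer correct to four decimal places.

0.0009

X ~ Binomial(9, 0.10); P(5 ≤ X ≤ 7) = Σ C(9,k) p^k (1−p)^(9−k) over k:
  k=5: C(9,5)·0.10^5·0.90^4 = 0.000827
  k=6: C(9,6)·0.10^6·0.90^3 = 0.000061
  k=7: C(9,7)·0.10^7·0.90^2 = 0.000003
Total = 0.000891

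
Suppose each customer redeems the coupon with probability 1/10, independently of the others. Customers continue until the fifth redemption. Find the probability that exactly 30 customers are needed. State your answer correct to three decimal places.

0.017

Y = trial on which the fifth success occurs; negative binomial, r=5, p=0.10.
P(Y=30) = C(29,4) · p^5 · (1−p)^25
= 23751 · 1e-05 · 0.07179 = 0.01705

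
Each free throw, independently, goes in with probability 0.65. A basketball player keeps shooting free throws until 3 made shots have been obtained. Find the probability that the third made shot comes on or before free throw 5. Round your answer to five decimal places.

Finishing within 5 free throws ⇔ at least 3 successes in the first 5. With X ~ Binomial(5, 0.65), P(Y ≤ 5) = 1 − P(X ≤ 2).
  k=0: C(5,0)·0.65^0·0.35^5 = 0.0052522
  k=1: C(5,1)·0.65^1·0.35^4 = 0.0487703
  k=2: C(5,2)·0.65^2·0.35^3 = 0.1811469
1 − 0.2351694 = 0.7648306

0.76483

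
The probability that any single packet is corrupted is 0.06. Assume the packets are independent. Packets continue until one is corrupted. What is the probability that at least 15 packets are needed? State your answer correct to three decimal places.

0.421

Y = number of packets to the first success; geometric, p = 0.06.
P(Y > 14) = P(first 14 all fail) = (1−p)^14 = 0.42052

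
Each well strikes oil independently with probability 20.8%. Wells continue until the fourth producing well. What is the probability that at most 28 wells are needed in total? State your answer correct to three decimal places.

Finishing within 28 wells ⇔ at least 4 successes in the first 28. With X ~ Binomial(28, 0.208), P(Y ≤ 28) = 1 − P(X ≤ 3).
  k=0: C(28,0)·0.208^0·0.792^28 = 0.00146
  k=1: C(28,1)·0.208^1·0.792^27 = 0.01073
  k=2: C(28,2)·0.208^2·0.792^26 = 0.03806
  k=3: C(28,3)·0.208^3·0.792^25 = 0.08663
1 − 0.13688 = 0.86312

0.863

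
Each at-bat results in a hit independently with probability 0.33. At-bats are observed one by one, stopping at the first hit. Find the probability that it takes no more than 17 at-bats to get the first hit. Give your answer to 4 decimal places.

Y = number of at-bats to the first success; geometric, p = 0.33.
P(Y ≤ 17) = 1 − (1−p)^17 = 1 − 0.001105 = 0.998895

0.9989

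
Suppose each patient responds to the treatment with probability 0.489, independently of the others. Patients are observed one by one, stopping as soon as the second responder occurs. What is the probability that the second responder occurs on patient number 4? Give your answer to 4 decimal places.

0.1873

Y = trial on which the second success occurs; negative binomial, r=2, p=0.489.
P(Y=4) = C(3,1) · p^2 · (1−p)^2
= 3 · 0.23912 · 0.26112 = 0.187319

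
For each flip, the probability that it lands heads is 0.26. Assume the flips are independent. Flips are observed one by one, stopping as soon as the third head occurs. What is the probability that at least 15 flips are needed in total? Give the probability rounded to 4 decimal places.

0.2533

Needing more than 14 flips ⇔ fewer than 3 successes in the first 14. With X ~ Binomial(14, 0.26), P(Y > 14) = P(X ≤ 2).
  k=0: C(14,0)·0.26^0·0.74^14 = 0.014765
  k=1: C(14,1)·0.26^1·0.74^13 = 0.072630
  k=2: C(14,2)·0.26^2·0.74^12 = 0.165870
P(X ≤ 2) = 0.253265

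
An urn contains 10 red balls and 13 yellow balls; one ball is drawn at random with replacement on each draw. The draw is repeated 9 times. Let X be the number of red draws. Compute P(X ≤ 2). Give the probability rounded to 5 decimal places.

X ~ Binomial(9, 0.434783); P(X ≤ 2) = Σ C(9,k) p^k (1−p)^(9−k) over k:
  k=0: C(9,0)·0.434783^0·0.565217^9 = 0.0058876
  k=1: C(9,1)·0.434783^1·0.565217^8 = 0.0407604
  k=2: C(9,2)·0.434783^2·0.565217^7 = 0.1254167
Total = 0.1720648

0.17206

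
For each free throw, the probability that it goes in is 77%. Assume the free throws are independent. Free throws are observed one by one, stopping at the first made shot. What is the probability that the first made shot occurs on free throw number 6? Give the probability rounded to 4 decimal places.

0.0005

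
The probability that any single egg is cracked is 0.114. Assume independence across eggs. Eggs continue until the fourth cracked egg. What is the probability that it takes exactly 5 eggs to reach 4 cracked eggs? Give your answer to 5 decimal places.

Y = trial on which the fourth success occurs; negative binomial, r=4, p=0.114.
P(Y=5) = C(4,3) · p^4 · (1−p)^1
= 4 · 0.0001689 · 0.886 = 0.0005986

0.00060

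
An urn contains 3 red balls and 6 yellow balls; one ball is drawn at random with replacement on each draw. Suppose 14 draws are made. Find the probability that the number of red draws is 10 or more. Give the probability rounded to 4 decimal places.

X ~ Binomial(14, 0.333333); P(X ≥ 10) = Σ C(14,k) p^k (1−p)^(14−k) over k:
  k=10: C(14,10)·0.333333^10·0.666667^4 = 0.003349
  k=11: C(14,11)·0.333333^11·0.666667^3 = 0.000609
  k=12: C(14,12)·0.333333^12·0.666667^2 = 0.000076
  k=13: C(14,13)·0.333333^13·0.666667^1 = 0.000006
  k=14: C(14,14)·0.333333^14·0.666667^0 = 0.000000
Total = 0.004040

0.0040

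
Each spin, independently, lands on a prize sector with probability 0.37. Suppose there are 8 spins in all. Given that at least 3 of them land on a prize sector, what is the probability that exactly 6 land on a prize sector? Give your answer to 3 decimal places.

0.046

X ~ Binomial(8, 0.37). Want P(X=6 | X≥3) = P(X=6) / P(X≥3).
P(X=6) = C(8,6)·0.37^6·0.63^2 = 0.02851
P(X≥3) = 1 − 0.02482 − 0.11659 − 0.23967 = 0.61893
Ratio = 0.02851 / 0.61893 = 0.04607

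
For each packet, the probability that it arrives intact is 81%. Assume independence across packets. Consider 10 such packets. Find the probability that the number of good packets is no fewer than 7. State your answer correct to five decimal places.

0.89607

X ~ Binomial(10, 0.81); P(X ≥ 7) = Σ C(10,k) p^k (1−p)^(10−k) over k:
  k=7: C(10,7)·0.81^7·0.19^3 = 0.1882943
  k=8: C(10,8)·0.81^8·0.19^2 = 0.3010231
  k=9: C(10,9)·0.81^9·0.19^1 = 0.2851798
  k=10: C(10,10)·0.81^10·0.19^0 = 0.1215767
Total = 0.8960739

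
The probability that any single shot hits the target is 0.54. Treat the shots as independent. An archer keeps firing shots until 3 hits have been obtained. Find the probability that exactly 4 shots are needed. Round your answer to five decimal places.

0.21730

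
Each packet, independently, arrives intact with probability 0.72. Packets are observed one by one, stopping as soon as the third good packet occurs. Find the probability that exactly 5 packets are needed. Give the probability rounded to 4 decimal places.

0.1756

Y = trial on which the third success occurs; negative binomial, r=3, p=0.72.
P(Y=5) = C(4,2) · p^3 · (1−p)^2
= 6 · 0.37325 · 0.0784 = 0.175576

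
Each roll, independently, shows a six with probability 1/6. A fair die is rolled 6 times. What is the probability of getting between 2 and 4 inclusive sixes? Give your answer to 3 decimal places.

0.263

X ~ Binomial(6, 0.166667); P(2 ≤ X ≤ 4) = Σ C(6,k) p^k (1−p)^(6−k) over k:
  k=2: C(6,2)·0.166667^2·0.833333^4 = 0.20094
  k=3: C(6,3)·0.166667^3·0.833333^3 = 0.05358
  k=4: C(6,4)·0.166667^4·0.833333^2 = 0.00804
Total = 0.26256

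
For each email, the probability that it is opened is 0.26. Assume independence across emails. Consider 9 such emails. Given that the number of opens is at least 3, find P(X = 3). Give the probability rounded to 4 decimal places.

X ~ Binomial(9, 0.26). Want P(X=3 | X≥3) = P(X=3) / P(X≥3).
P(X=3) = C(9,3)·0.26^3·0.74^6 = 0.242432
P(X≥3) = 1 − 0.066540 − 0.210412 − 0.295714 = 0.427334
Ratio = 0.242432 / 0.427334 = 0.567312

0.5673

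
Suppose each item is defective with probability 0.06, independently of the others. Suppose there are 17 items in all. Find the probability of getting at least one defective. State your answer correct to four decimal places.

0.6507

P(at least one) = 1 − P(none) = 1 − (1 − 0.06)^17
= 1 − 0.349280 = 0.650720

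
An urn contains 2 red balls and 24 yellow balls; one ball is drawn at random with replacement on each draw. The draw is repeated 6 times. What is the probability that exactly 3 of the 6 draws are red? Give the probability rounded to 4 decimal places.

0.0072

X ~ Binomial(n=6, p=0.076923).
P(X=3) = C(6,3) · p^3 · (1−p)^3
= 20 · 0.00045517 · 0.78653 = 0.007160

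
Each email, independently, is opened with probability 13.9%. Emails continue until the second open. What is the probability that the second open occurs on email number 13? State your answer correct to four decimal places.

0.0447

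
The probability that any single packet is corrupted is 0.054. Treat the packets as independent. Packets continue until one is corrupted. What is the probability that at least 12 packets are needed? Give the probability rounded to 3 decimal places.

Y = number of packets to the first success; geometric, p = 0.054.
P(Y > 11) = P(first 11 all fail) = (1−p)^11 = 0.54300

0.543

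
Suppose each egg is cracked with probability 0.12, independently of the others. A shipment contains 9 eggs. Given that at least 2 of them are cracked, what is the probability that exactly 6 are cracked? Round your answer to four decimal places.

X ~ Binomial(9, 0.12). Want P(X=6 | X≥2) = P(X=6) / P(X≥2).
P(X=6) = C(9,6)·0.12^6·0.88^3 = 0.000171
P(X≥2) = 1 − 0.316478 − 0.388405 = 0.295116
Ratio = 0.000171 / 0.295116 = 0.000579

0.0006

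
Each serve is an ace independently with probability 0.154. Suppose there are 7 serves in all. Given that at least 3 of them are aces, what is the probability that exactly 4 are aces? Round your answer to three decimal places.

0.151

X ~ Binomial(7, 0.154). Want P(X=4 | X≥3) = P(X=4) / P(X≥3).
P(X=4) = C(7,4)·0.154^4·0.846^3 = 0.01192
P(X≥3) = 1 − 0.31016 − 0.39522 − 0.21583 = 0.07878
Ratio = 0.01192 / 0.07878 = 0.15130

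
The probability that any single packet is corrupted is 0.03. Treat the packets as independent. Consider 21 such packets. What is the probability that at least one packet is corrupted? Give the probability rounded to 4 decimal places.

0.4725

P(at least one) = 1 − P(none) = 1 − (1 − 0.03)^21
= 1 − 0.527481 = 0.472519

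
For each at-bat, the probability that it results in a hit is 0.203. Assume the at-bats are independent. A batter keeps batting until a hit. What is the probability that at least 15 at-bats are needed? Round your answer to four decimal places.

0.0417

Y = number of at-bats to the first success; geometric, p = 0.203.
P(Y > 14) = P(first 14 all fail) = (1−p)^14 = 0.041727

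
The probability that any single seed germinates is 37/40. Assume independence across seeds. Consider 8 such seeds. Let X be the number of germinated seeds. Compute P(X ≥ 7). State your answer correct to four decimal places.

0.8836

X ~ Binomial(8, 0.925); P(X ≥ 7) = Σ C(8,k) p^k (1−p)^(8−k) over k:
  k=7: C(8,7)·0.925^7·0.075^1 = 0.347651
  k=8: C(8,8)·0.925^8·0.075^0 = 0.535962
Total = 0.883613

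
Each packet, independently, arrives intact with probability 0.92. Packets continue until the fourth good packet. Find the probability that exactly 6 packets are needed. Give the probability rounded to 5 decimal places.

0.04585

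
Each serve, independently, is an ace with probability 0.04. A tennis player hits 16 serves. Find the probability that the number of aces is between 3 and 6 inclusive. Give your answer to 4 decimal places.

0.0242

X ~ Binomial(16, 0.04); P(3 ≤ X ≤ 6) = Σ C(16,k) p^k (1−p)^(16−k) over k:
  k=3: C(16,3)·0.04^3·0.96^13 = 0.021081
  k=4: C(16,4)·0.04^4·0.96^12 = 0.002855
  k=5: C(16,5)·0.04^5·0.96^11 = 0.000285
  k=6: C(16,6)·0.04^6·0.96^10 = 0.000022
Total = 0.024243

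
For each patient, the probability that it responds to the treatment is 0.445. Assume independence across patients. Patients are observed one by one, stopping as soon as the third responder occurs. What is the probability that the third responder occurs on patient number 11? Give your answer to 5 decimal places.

Y = trial on which the third success occurs; negative binomial, r=3, p=0.445.
P(Y=11) = C(10,2) · p^3 · (1−p)^8
= 45 · 0.088121 · 0.0090021 = 0.0356974

0.03570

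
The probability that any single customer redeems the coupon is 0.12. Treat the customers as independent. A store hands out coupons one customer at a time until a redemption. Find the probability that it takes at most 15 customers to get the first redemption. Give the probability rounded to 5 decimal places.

Y = number of customers to the first success; geometric, p = 0.12.
P(Y ≤ 15) = 1 − (1−p)^15 = 1 − 0.1469739 = 0.8530261

0.85303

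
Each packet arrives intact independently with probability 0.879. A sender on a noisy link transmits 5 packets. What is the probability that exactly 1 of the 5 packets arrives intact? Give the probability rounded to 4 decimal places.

0.0009

X ~ Binomial(n=5, p=0.879).
P(X=1) = C(5,1) · p^1 · (1−p)^4
= 5 · 0.879 · 0.00021436 = 0.000942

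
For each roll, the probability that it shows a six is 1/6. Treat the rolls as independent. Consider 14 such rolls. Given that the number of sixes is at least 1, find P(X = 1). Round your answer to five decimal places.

0.23650

X ~ Binomial(14, 0.166667). Want P(X=1 | X≥1) = P(X=1) / P(X≥1).
P(X=1) = C(14,1)·0.166667^1·0.833333^13 = 0.2180824
P(X≥1) = 1 − 0.0778866 = 0.9221134
Ratio = 0.2180824 / 0.9221134 = 0.2365028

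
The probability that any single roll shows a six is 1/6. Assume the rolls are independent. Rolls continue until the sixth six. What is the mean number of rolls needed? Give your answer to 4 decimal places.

36.0000

Y = total rolls until the sixth success; negative binomial with r=6, p=0.166667.
E[Y] = r / p = 6 / 0.166667 = 36.000000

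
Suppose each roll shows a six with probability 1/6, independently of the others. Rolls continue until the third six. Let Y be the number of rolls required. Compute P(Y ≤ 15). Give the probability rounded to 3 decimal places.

0.468

Finishing within 15 rolls ⇔ at least 3 successes in the first 15. With X ~ Binomial(15, 0.166667), P(Y ≤ 15) = 1 − P(X ≤ 2).
  k=0: C(15,0)·0.166667^0·0.833333^15 = 0.06491
  k=1: C(15,1)·0.166667^1·0.833333^14 = 0.19472
  k=2: C(15,2)·0.166667^2·0.833333^13 = 0.27260
1 − 0.53222 = 0.46778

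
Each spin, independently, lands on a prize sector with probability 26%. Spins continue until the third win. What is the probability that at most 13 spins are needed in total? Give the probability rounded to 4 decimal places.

Finishing within 13 spins ⇔ at least 3 successes in the first 13. With X ~ Binomial(13, 0.26), P(Y ≤ 13) = 1 − P(X ≤ 2).
  k=0: C(13,0)·0.26^0·0.74^13 = 0.019953
  k=1: C(13,1)·0.26^1·0.74^12 = 0.091138
  k=2: C(13,2)·0.26^2·0.74^11 = 0.192128
1 − 0.303219 = 0.696781

0.6968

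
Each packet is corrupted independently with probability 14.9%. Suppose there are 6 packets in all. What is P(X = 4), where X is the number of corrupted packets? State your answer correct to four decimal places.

0.0054

X ~ Binomial(n=6, p=0.149).
P(X=4) = C(6,4) · p^4 · (1−p)^2
= 15 · 0.00049288 · 0.7242 = 0.005354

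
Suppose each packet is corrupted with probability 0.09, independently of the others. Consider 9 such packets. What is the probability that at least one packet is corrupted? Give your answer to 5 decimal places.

P(at least one) = 1 − P(none) = 1 − (1 − 0.09)^9
= 1 − 0.4279298 = 0.5720702

0.57207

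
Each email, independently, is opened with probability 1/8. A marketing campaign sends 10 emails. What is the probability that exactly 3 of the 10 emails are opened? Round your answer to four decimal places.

0.0920

X ~ Binomial(n=10, p=0.125).
P(X=3) = C(10,3) · p^3 · (1−p)^7
= 120 · 0.0019531 · 0.3927 = 0.092038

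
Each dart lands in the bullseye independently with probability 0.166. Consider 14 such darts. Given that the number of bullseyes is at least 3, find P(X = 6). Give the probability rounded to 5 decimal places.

X ~ Binomial(14, 0.166). Want P(X=6 | X≥3) = P(X=6) / P(X≥3).
P(X=6) = C(14,6)·0.166^6·0.834^8 = 0.0147073
P(X≥3) = 1 − 0.0787634 − 0.2194799 − 0.2839554 = 0.4178012
Ratio = 0.0147073 / 0.4178012 = 0.0352016

0.03520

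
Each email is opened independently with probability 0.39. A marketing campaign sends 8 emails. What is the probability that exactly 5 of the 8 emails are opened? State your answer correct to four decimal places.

X ~ Binomial(n=8, p=0.39).
P(X=5) = C(8,5) · p^5 · (1−p)^3
= 56 · 0.0090224 · 0.22698 = 0.114683

0.1147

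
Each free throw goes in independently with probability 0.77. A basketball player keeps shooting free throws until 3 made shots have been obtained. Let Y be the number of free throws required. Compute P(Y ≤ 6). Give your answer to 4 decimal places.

Finishing within 6 free throws ⇔ at least 3 successes in the first 6. With X ~ Binomial(6, 0.77), P(Y ≤ 6) = 1 − P(X ≤ 2).
  k=0: C(6,0)·0.77^0·0.23^6 = 0.000148
  k=1: C(6,1)·0.77^1·0.23^5 = 0.002974
  k=2: C(6,2)·0.77^2·0.23^4 = 0.024888
1 − 0.028009 = 0.971991

0.9720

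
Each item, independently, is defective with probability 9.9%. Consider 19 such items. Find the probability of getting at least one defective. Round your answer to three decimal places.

P(at least one) = 1 − P(none) = 1 − (1 − 0.099)^19
= 1 − 0.13797 = 0.86203

0.862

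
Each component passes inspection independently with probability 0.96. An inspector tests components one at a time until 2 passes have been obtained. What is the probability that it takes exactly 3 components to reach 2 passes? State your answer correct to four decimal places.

0.0737

Y = trial on which the second success occurs; negative binomial, r=2, p=0.96.
P(Y=3) = C(2,1) · p^2 · (1−p)^1
= 2 · 0.9216 · 0.04 = 0.073728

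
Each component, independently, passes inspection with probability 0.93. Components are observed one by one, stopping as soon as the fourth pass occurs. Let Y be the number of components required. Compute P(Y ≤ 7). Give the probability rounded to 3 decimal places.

0.999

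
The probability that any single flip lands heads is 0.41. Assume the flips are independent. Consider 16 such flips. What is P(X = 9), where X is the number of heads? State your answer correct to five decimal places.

X ~ Binomial(n=16, p=0.41).
P(X=9) = C(16,9) · p^9 · (1−p)^7
= 11440 · 0.00032738 · 0.024887 = 0.0932062

0.09321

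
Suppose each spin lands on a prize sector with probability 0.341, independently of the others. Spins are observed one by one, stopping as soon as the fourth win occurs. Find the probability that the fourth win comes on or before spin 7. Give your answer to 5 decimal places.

Finishing within 7 spins ⇔ at least 4 successes in the first 7. With X ~ Binomial(7, 0.341), P(Y ≤ 7) = 1 − P(X ≤ 3).
  k=0: C(7,0)·0.341^0·0.659^7 = 0.0539757
  k=1: C(7,1)·0.341^1·0.659^6 = 0.1955082
  k=2: C(7,2)·0.341^2·0.659^5 = 0.3034975
  k=3: C(7,3)·0.341^3·0.659^4 = 0.2617417
1 − 0.8147230 = 0.1852770

0.18528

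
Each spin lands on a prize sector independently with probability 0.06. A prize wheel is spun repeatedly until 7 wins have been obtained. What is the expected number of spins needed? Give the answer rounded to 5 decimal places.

116.66667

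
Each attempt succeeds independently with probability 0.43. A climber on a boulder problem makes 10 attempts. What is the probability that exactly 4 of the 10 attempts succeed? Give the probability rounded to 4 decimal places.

0.2462

X ~ Binomial(n=10, p=0.43).
P(X=4) = C(10,4) · p^4 · (1−p)^6
= 210 · 0.034188 · 0.034296 = 0.246231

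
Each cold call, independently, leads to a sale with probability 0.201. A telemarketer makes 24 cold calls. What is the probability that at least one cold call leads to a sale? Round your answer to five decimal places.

0.99542

P(at least one) = 1 − P(none) = 1 − (1 − 0.201)^24
= 1 − 0.0045827 = 0.9954173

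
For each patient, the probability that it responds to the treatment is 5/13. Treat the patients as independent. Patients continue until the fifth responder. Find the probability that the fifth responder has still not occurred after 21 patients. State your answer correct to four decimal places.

Needing more than 21 patients ⇔ fewer than 5 successes in the first 21. With X ~ Binomial(21, 0.384615), P(Y > 21) = P(X ≤ 4).
  k=0: C(21,0)·0.384615^0·0.615385^21 = 0.000037
  k=1: C(21,1)·0.384615^1·0.615385^20 = 0.000490
  k=2: C(21,2)·0.384615^2·0.615385^19 = 0.003062
  k=3: C(21,3)·0.384615^3·0.615385^18 = 0.012122
  k=4: C(21,4)·0.384615^4·0.615385^17 = 0.034093
P(X ≤ 4) = 0.049804

0.0498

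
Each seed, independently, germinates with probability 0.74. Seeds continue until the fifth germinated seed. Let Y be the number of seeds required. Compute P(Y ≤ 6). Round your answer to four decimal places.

0.5104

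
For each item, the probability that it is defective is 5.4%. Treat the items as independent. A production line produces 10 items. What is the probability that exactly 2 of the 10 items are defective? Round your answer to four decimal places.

0.0842

X ~ Binomial(n=10, p=0.054).
P(X=2) = C(10,2) · p^2 · (1−p)^8
= 45 · 0.002916 · 0.6414 = 0.084165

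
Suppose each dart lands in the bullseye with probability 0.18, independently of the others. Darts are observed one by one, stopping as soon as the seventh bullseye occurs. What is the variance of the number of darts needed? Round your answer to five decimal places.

Y = total darts until the seventh success; negative binomial with r=7, p=0.18.
Var(Y) = r(1−p)/p² = 7·0.82 / 0.18² = 177.1604938

177.16049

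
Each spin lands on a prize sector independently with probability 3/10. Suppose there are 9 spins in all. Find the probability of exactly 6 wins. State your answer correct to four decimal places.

0.0210

X ~ Binomial(n=9, p=0.30).
P(X=6) = C(9,6) · p^6 · (1−p)^3
= 84 · 0.000729 · 0.343 = 0.021004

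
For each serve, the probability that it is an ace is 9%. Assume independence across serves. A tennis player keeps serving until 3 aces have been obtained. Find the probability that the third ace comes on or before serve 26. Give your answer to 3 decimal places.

0.419

Finishing within 26 serves ⇔ at least 3 successes in the first 26. With X ~ Binomial(26, 0.09), P(Y ≤ 26) = 1 − P(X ≤ 2).
  k=0: C(26,0)·0.09^0·0.91^26 = 0.08611
  k=1: C(26,1)·0.09^1·0.91^25 = 0.22144
  k=2: C(26,2)·0.09^2·0.91^24 = 0.27375
1 − 0.58131 = 0.41869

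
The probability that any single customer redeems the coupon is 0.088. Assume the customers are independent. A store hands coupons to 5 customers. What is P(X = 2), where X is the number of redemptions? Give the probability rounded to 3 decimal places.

0.059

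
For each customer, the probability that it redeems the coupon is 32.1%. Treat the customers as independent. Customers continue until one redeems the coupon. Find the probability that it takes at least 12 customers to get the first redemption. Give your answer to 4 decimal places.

0.0141

Y = number of customers to the first success; geometric, p = 0.321.
P(Y > 11) = P(first 11 all fail) = (1−p)^11 = 0.014144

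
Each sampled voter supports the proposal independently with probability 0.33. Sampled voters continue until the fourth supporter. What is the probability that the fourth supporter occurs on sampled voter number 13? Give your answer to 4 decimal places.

Y = trial on which the fourth success occurs; negative binomial, r=4, p=0.33.
P(Y=13) = C(12,3) · p^4 · (1−p)^9
= 220 · 0.011859 · 0.027207 = 0.070983

0.0710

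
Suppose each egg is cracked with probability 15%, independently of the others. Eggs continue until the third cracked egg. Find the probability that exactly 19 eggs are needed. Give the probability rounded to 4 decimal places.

Y = trial on which the third success occurs; negative binomial, r=3, p=0.15.
P(Y=19) = C(18,2) · p^3 · (1−p)^16
= 153 · 0.003375 · 0.074251 = 0.038341

0.0383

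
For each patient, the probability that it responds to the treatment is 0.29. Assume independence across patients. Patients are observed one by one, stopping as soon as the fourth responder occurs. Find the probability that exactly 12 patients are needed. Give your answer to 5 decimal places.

Y = trial on which the fourth success occurs; negative binomial, r=4, p=0.29.
P(Y=12) = C(11,3) · p^4 · (1−p)^8
= 165 · 0.0070728 · 0.064575 = 0.0753603

0.07536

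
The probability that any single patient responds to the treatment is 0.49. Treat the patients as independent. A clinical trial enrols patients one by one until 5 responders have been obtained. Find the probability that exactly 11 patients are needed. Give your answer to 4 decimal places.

Y = trial on which the fifth success occurs; negative binomial, r=5, p=0.49.
P(Y=11) = C(10,4) · p^5 · (1−p)^6
= 210 · 0.028248 · 0.017596 = 0.104381

0.1044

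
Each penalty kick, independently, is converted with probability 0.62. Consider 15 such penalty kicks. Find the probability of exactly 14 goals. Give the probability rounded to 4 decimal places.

0.0071

X ~ Binomial(n=15, p=0.62).
P(X=14) = C(15,14) · p^14 · (1−p)^1
= 15 · 0.0012402 · 0.38 = 0.007069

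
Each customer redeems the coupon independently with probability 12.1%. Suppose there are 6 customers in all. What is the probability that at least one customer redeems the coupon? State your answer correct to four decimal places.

0.5388

P(at least one) = 1 − P(none) = 1 − (1 − 0.121)^6
= 1 − 0.461247 = 0.538753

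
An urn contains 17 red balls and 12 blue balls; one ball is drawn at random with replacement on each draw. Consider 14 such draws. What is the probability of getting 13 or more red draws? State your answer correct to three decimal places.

0.006

X ~ Binomial(14, 0.586207); P(X ≥ 13) = Σ C(14,k) p^k (1−p)^(14−k) over k:
  k=13: C(14,13)·0.586207^13·0.413793^1 = 0.00559
  k=14: C(14,14)·0.586207^14·0.413793^0 = 0.00057
Total = 0.00616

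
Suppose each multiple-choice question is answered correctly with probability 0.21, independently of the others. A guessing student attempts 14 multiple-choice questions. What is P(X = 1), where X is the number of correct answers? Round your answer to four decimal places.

0.1372

X ~ Binomial(n=14, p=0.21).
P(X=1) = C(14,1) · p^1 · (1−p)^13
= 14 · 0.21 · 0.046682 = 0.137246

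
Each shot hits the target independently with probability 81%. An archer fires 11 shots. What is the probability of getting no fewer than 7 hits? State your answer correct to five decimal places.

0.95868

X ~ Binomial(11, 0.81); P(X ≥ 7) = Σ C(11,k) p^k (1−p)^(11−k) over k:
  k=7: C(11,7)·0.81^7·0.19^4 = 0.0983838
  k=8: C(11,8)·0.81^8·0.19^3 = 0.2097128
  k=9: C(11,9)·0.81^9·0.19^2 = 0.2980129
  k=10: C(11,10)·0.81^10·0.19^1 = 0.2540952
  k=11: C(11,11)·0.81^11·0.19^0 = 0.0984771
Total = 0.9586818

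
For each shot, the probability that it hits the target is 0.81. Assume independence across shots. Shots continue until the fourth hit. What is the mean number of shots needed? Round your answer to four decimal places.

4.9383

Y = total shots until the fourth success; negative binomial with r=4, p=0.81.
E[Y] = r / p = 4 / 0.81 = 4.938272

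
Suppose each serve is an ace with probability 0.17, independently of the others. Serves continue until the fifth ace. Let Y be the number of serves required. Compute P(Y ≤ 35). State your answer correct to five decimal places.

Finishing within 35 serves ⇔ at least 5 successes in the first 35. With X ~ Binomial(35, 0.17), P(Y ≤ 35) = 1 − P(X ≤ 4).
  k=0: C(35,0)·0.17^0·0.83^35 = 0.0014714
  k=1: C(35,1)·0.17^1·0.83^34 = 0.0105480
  k=2: C(35,2)·0.17^2·0.83^33 = 0.0367275
  k=3: C(35,3)·0.17^3·0.83^32 = 0.0827476
  k=4: C(35,4)·0.17^4·0.83^31 = 0.1355864
1 − 0.2670810 = 0.7329190

0.73292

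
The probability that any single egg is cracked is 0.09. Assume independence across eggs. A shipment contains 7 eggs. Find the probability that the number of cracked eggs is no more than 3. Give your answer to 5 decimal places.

X ~ Binomial(7, 0.09); P(X ≤ 3) = Σ C(7,k) p^k (1−p)^(7−k) over k:
  k=0: C(7,0)·0.09^0·0.91^7 = 0.5167610
  k=1: C(7,1)·0.09^1·0.91^6 = 0.3577576
  k=2: C(7,2)·0.09^2·0.91^5 = 0.1061479
  k=3: C(7,3)·0.09^3·0.91^4 = 0.0174969
Total = 0.9981634

0.99816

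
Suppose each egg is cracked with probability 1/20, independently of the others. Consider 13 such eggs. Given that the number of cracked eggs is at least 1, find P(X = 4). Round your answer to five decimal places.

0.00579

X ~ Binomial(13, 0.05). Want P(X=4 | X≥1) = P(X=4) / P(X≥1).
P(X=4) = C(13,4)·0.05^4·0.95^9 = 0.0028164
P(X≥1) = 1 − 0.5133421 = 0.4866579
Ratio = 0.0028164 / 0.4866579 = 0.0057873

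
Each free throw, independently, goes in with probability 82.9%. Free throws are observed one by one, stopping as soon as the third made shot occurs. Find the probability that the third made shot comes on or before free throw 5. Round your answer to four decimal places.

Finishing within 5 free throws ⇔ at least 3 successes in the first 5. With X ~ Binomial(5, 0.829), P(Y ≤ 5) = 1 − P(X ≤ 2).
  k=0: C(5,0)·0.829^0·0.171^5 = 0.000146
  k=1: C(5,1)·0.829^1·0.171^4 = 0.003544
  k=2: C(5,2)·0.829^2·0.171^3 = 0.034364
1 − 0.038054 = 0.961946

0.9619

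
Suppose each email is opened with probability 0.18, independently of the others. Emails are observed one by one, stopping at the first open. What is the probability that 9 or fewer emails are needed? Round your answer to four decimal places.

Y = number of emails to the first success; geometric, p = 0.18.
P(Y ≤ 9) = 1 − (1−p)^9 = 1 − 0.167620 = 0.832380

0.8324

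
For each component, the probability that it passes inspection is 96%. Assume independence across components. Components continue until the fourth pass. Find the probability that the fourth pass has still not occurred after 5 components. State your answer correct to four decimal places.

Needing more than 5 components ⇔ fewer than 4 successes in the first 5. With X ~ Binomial(5, 0.96), P(Y > 5) = P(X ≤ 3).
  k=0: C(5,0)·0.96^0·0.04^5 = 0.000000
  k=1: C(5,1)·0.96^1·0.04^4 = 0.000012
  k=2: C(5,2)·0.96^2·0.04^3 = 0.000590
  k=3: C(5,3)·0.96^3·0.04^2 = 0.014156
P(X ≤ 3) = 0.014758

0.0148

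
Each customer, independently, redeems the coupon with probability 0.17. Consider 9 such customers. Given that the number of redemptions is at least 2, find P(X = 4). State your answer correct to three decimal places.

X ~ Binomial(9, 0.17). Want P(X=4 | X≥2) = P(X=4) / P(X≥2).
P(X=4) = C(9,4)·0.17^4·0.83^5 = 0.04145
P(X≥2) = 1 − 0.18694 − 0.34460 = 0.46846
Ratio = 0.04145 / 0.46846 = 0.08849

0.088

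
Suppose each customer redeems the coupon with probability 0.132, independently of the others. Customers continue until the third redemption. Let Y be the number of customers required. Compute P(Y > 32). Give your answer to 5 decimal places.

0.18690

Needing more than 32 customers ⇔ fewer than 3 successes in the first 32. With X ~ Binomial(32, 0.132), P(Y > 32) = P(X ≤ 2).
  k=0: C(32,0)·0.132^0·0.868^32 = 0.0107803
  k=1: C(32,1)·0.132^1·0.868^31 = 0.0524609
  k=2: C(32,2)·0.132^2·0.868^30 = 0.1236577
P(X ≤ 2) = 0.1868989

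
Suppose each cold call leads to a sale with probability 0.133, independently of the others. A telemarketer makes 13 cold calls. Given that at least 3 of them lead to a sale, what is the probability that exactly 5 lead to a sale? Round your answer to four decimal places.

X ~ Binomial(13, 0.133). Want P(X=5 | X≥3) = P(X=5) / P(X≥3).
P(X=5) = C(13,5)·0.133^5·0.867^8 = 0.017100
P(X≥3) = 1 − 0.156404 − 0.311906 − 0.287083 = 0.244606
Ratio = 0.017100 / 0.244606 = 0.069907

0.0699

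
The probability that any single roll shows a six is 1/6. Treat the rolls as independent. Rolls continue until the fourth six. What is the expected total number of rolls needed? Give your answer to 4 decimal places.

Y = total rolls until the fourth success; negative binomial with r=4, p=0.166667.
E[Y] = r / p = 4 / 0.166667 = 24.000000

24.0000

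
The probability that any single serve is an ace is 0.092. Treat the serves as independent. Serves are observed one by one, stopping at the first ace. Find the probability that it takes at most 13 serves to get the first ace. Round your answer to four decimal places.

0.7148

Y = number of serves to the first success; geometric, p = 0.092.
P(Y ≤ 13) = 1 − (1−p)^13 = 1 − 0.285178 = 0.714822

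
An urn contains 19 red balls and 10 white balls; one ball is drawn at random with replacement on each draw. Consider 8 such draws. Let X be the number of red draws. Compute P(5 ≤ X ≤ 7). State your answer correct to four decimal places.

X ~ Binomial(8, 0.655172); P(5 ≤ X ≤ 7) = Σ C(8,k) p^k (1−p)^(8−k) over k:
  k=5: C(8,5)·0.655172^5·0.344828^3 = 0.277186
  k=6: C(8,6)·0.655172^6·0.344828^2 = 0.263327
  k=7: C(8,7)·0.655172^7·0.344828^1 = 0.142949
Total = 0.683463

0.6835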